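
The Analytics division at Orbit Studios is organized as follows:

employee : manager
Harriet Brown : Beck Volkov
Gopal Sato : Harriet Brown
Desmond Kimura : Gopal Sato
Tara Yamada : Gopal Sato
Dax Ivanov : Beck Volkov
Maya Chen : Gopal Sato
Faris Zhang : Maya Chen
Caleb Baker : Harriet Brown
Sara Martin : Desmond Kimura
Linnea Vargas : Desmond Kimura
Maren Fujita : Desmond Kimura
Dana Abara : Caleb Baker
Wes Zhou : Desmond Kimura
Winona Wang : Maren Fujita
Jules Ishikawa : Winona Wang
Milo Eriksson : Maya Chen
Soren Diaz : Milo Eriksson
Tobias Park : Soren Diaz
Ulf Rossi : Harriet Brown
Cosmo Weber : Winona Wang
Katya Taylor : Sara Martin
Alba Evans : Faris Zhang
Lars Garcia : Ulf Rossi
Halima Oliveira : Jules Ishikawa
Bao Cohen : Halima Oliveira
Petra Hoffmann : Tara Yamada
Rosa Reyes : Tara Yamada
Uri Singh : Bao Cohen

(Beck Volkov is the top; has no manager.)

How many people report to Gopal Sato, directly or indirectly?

Gopal Sato directly manages Desmond Kimura, Tara Yamada, Maya Chen. Under Desmond Kimura: Wes Zhou, Maren Fujita, Winona Wang, Cosmo Weber, Jules Ishikawa, Halima Oliveira, Bao Cohen, Uri Singh, Linnea Vargas, Sara Martin, Katya Taylor (11). Under Tara Yamada: Rosa Reyes, Petra Hoffmann (2). Under Maya Chen: Milo Eriksson, Soren Diaz, Tobias Park, Faris Zhang, Alba Evans (5). So Gopal Sato's organization is 3 direct reports plus everyone under them: 12 + 3 + 6 = 21.

21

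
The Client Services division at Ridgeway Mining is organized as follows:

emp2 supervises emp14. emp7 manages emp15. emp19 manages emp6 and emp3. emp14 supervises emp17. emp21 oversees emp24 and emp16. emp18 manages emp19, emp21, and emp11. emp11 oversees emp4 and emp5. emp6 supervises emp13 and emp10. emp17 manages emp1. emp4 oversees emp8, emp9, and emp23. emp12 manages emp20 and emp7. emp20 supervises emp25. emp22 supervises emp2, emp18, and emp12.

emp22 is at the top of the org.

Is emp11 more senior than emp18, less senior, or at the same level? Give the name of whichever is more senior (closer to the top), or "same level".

emp11 is 2 levels below emp22; emp18 is 1. emp18 is higher.

emp18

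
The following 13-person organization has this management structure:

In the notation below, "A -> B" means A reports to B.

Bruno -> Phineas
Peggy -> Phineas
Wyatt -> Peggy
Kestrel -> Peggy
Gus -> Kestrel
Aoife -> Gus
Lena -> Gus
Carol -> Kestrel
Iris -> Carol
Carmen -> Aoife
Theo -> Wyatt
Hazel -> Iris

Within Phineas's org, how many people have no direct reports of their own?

5

The people in Phineas's organization with no one reporting to them are Hazel, Lena, Carmen, Theo, Bruno. That is 5.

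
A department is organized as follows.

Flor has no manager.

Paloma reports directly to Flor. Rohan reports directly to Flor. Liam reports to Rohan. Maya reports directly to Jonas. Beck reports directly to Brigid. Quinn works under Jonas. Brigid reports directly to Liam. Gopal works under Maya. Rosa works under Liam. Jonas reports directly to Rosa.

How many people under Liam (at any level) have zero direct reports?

The people in Liam's organization with no one reporting to them are Beck, Quinn, Gopal. That is 3.

3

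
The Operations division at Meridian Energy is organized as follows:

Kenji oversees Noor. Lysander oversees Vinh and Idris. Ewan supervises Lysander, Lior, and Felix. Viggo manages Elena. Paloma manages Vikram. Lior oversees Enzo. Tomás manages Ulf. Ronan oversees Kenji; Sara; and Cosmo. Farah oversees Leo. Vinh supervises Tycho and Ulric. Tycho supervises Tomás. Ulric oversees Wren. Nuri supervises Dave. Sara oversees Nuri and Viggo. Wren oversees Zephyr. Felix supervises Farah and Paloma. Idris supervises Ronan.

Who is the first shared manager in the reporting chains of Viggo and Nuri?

Sara

Viggo's chain of managers is Sara, Ronan, Idris, Lysander, Ewan. Nuri's chain of managers is Sara, Ronan, Idris, Lysander, Ewan. The first manager that appears in both chains is Sara.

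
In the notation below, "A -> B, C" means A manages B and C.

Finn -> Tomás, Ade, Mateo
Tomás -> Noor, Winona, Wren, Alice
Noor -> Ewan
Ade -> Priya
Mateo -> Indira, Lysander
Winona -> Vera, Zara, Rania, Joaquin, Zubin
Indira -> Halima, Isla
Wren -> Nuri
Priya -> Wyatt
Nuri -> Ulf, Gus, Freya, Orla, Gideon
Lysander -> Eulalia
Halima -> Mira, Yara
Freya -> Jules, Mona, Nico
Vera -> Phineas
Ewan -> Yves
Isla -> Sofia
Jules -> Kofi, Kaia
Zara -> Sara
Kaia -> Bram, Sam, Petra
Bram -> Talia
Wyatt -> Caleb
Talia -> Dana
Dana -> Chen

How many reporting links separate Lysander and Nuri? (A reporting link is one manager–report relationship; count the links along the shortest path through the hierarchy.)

Lysander is 2 levels below Finn, and Nuri is 3 levels below Finn (their lowest common manager). The shortest path runs up from Lysander to Finn and back down to Nuri: 2 + 3 = 5 links.

5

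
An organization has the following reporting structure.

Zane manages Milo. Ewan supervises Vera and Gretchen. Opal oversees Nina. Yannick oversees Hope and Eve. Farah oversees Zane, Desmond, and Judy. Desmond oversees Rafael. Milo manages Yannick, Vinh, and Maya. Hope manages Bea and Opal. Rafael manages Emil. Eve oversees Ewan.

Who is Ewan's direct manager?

Eve

Ewan reports directly to Eve.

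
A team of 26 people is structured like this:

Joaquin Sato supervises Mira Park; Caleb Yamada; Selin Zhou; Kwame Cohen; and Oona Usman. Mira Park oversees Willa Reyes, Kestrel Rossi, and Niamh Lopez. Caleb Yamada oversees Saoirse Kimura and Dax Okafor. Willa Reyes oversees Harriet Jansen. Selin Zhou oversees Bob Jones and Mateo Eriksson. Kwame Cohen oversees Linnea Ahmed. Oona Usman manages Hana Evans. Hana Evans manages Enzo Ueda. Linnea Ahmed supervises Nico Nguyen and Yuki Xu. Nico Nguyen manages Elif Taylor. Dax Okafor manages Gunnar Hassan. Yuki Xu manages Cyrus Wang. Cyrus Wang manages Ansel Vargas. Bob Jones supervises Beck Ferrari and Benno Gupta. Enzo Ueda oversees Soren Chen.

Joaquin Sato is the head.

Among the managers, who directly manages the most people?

Joaquin Sato

Direct-report counts: Joaquin Sato has 5; Oona Usman has 1; Hana Evans has 1; Enzo Ueda has 1; Kwame Cohen has 1; Linnea Ahmed has 2; Yuki Xu has 1; Cyrus Wang has 1; Nico Nguyen has 1; Selin Zhou has 2; Bob Jones has 2; Caleb Yamada has 2; Dax Okafor has 1; Mira Park has 3; Willa Reyes has 1. The largest is 5, held by Joaquin Sato.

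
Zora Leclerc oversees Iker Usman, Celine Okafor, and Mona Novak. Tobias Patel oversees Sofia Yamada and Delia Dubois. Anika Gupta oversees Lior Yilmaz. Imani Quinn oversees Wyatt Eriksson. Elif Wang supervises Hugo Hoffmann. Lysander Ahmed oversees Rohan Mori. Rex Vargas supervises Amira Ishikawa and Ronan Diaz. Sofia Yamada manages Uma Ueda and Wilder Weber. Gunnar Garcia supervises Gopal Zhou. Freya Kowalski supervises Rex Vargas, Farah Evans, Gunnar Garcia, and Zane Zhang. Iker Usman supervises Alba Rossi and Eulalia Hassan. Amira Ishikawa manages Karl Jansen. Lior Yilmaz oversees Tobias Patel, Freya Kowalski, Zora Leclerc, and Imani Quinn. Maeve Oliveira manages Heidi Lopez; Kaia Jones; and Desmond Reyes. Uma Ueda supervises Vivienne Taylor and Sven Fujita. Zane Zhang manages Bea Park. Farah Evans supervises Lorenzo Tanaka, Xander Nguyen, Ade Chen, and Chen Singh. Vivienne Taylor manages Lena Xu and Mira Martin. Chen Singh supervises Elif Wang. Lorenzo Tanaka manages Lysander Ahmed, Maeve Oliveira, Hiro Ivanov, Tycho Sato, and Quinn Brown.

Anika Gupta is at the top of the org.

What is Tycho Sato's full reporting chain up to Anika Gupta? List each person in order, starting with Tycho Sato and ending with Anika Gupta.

Tycho Sato reports to Lorenzo Tanaka. Lorenzo Tanaka reports to Farah Evans. Farah Evans reports to Freya Kowalski. Freya Kowalski reports to Lior Yilmaz. Lior Yilmaz reports to Anika Gupta. Anika Gupta is at the top.

Tycho Sato -> Lorenzo Tanaka -> Farah Evans -> Freya Kowalski -> Lior Yilmaz -> Anika Gupta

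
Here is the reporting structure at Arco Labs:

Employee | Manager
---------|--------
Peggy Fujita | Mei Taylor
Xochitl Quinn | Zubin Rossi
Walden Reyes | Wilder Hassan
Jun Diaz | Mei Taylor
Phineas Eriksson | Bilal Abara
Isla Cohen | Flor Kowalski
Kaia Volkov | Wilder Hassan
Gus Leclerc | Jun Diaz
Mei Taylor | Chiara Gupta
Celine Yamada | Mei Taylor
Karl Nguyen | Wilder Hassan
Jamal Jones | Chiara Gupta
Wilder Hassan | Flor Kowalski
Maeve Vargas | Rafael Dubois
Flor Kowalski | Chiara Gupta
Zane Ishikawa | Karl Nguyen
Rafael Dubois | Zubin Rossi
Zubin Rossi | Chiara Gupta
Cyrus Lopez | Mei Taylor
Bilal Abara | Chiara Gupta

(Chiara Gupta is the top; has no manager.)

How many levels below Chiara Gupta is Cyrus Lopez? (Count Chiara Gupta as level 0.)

Chain from Cyrus Lopez up to Chiara Gupta: Cyrus Lopez → Mei Taylor → Chiara Gupta. That is 2 steps up, so Cyrus Lopez is 2 levels below Chiara Gupta.

2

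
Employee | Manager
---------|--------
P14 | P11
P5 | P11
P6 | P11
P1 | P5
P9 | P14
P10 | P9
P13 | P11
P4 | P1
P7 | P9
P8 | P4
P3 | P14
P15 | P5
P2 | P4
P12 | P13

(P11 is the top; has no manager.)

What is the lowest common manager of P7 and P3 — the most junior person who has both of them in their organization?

P7's chain of managers is P9, P14, P11. P3's chain of managers is P14, P11. The first manager that appears in both chains is P14.

P14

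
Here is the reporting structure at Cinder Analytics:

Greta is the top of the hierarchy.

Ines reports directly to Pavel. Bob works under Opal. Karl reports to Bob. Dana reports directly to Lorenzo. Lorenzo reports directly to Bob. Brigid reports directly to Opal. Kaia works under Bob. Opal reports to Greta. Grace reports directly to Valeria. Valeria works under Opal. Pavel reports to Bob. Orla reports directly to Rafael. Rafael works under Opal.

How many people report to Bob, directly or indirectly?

Bob directly manages Lorenzo, Pavel, Karl, Kaia. Under Lorenzo: Dana (1). Under Pavel: Ines (1). Karl has no reports. Kaia has no reports. So Bob's organization is 4 direct reports plus everyone under them: 2 + 2 + 1 + 1 = 6.

6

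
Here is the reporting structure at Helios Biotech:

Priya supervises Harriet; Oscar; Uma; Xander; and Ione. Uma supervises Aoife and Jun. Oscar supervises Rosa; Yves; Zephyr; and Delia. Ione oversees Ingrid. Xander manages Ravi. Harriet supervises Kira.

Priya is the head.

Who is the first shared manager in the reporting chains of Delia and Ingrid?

Priya

Delia's chain of managers is Oscar, Priya. Ingrid's chain of managers is Ione, Priya. The first manager that appears in both chains is Priya.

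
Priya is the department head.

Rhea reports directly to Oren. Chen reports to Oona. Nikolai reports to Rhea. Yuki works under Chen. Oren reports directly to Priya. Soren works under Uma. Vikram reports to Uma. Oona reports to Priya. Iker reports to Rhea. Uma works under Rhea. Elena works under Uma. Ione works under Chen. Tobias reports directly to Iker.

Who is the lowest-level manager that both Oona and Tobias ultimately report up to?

Priya

Oona's chain of managers is Priya. Tobias's chain of managers is Iker, Rhea, Oren, Priya. The first manager that appears in both chains is Priya.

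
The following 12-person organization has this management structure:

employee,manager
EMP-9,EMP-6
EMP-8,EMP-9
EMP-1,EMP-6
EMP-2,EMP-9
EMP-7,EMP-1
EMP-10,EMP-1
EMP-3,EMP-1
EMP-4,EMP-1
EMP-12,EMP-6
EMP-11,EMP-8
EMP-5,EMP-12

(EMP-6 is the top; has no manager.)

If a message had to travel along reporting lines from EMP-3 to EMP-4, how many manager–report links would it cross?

2

EMP-3 is 1 level below EMP-1, and EMP-4 is 1 level below EMP-1 (their lowest common manager). The shortest path runs up from EMP-3 to EMP-1 and back down to EMP-4: 1 + 1 = 2 links.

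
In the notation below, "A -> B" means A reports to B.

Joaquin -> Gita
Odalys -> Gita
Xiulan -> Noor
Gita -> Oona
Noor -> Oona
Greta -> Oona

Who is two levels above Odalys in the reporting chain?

Oona

Odalys reports to Gita, and Gita reports to Oona. So Odalys's skip-level manager is Oona.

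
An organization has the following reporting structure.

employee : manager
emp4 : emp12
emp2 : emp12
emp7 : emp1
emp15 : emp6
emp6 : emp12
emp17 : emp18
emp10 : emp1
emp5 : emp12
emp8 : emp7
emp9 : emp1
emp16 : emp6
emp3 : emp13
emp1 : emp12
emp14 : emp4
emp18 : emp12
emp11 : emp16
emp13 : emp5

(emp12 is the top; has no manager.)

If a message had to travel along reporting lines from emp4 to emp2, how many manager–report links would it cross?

emp4 is 1 level below emp12, and emp2 is 1 level below emp12 (their lowest common manager). The shortest path runs up from emp4 to emp12 and back down to emp2: 1 + 1 = 2 links.

2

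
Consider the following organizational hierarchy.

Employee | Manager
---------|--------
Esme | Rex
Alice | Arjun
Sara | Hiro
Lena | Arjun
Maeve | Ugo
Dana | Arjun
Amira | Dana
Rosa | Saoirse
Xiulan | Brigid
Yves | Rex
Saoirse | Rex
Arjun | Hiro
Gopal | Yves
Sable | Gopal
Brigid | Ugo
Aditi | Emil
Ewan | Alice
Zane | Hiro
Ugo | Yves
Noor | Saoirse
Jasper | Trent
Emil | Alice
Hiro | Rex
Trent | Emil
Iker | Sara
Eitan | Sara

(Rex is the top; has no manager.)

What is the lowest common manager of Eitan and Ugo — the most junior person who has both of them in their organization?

Rex

Eitan's chain of managers is Sara, Hiro, Rex. Ugo's chain of managers is Yves, Rex. The first manager that appears in both chains is Rex.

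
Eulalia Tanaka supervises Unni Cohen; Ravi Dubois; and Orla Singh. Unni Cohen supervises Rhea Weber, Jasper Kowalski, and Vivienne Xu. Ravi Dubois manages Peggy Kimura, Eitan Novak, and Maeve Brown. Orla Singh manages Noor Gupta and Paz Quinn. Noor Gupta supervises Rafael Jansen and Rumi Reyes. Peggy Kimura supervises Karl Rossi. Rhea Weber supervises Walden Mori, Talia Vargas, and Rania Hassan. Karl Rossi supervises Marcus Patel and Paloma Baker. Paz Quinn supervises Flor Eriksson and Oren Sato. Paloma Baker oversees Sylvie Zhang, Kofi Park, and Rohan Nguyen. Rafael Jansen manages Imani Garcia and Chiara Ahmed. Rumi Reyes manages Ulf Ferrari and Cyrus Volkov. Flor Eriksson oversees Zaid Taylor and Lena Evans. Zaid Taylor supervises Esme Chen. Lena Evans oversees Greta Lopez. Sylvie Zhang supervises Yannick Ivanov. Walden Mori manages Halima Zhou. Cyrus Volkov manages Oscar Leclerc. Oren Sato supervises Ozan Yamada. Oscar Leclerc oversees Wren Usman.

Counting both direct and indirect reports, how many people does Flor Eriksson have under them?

Flor Eriksson directly manages Zaid Taylor, Lena Evans. Under Zaid Taylor: Esme Chen (1). Under Lena Evans: Greta Lopez (1). So Flor Eriksson's organization is 2 direct reports plus everyone under them: 2 + 2 = 4.

4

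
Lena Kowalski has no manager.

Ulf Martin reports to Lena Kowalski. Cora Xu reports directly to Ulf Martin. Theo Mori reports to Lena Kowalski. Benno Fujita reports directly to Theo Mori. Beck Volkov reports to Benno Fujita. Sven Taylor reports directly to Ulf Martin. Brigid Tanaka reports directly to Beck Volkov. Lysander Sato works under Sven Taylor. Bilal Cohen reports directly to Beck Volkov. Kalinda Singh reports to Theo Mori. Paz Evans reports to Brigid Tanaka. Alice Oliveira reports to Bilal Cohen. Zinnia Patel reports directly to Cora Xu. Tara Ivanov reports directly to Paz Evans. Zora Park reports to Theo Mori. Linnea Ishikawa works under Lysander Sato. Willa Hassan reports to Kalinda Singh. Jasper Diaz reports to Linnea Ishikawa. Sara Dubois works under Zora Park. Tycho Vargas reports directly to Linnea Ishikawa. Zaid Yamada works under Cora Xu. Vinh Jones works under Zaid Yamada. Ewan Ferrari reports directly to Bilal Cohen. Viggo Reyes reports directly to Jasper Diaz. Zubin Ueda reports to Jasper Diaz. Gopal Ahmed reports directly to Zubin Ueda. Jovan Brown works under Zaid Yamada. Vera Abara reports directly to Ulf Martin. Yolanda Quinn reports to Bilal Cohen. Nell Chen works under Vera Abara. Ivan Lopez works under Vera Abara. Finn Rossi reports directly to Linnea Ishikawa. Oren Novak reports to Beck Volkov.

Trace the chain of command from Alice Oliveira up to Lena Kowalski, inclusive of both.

Alice Oliveira -> Bilal Cohen -> Beck Volkov -> Benno Fujita -> Theo Mori -> Lena Kowalski

Alice Oliveira reports to Bilal Cohen. Bilal Cohen reports to Beck Volkov. Beck Volkov reports to Benno Fujita. Benno Fujita reports to Theo Mori. Theo Mori reports to Lena Kowalski. Lena Kowalski is at the top.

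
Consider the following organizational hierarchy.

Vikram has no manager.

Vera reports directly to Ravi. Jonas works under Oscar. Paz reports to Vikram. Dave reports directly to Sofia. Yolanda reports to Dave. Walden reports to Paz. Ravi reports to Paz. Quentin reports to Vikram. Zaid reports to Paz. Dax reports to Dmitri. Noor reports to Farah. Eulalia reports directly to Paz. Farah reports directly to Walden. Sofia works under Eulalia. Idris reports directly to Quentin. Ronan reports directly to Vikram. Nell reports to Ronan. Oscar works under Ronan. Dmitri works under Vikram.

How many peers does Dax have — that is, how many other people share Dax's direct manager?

Dax reports to Dmitri, and Dmitri has no other direct reports. Dax has 0 peers.

0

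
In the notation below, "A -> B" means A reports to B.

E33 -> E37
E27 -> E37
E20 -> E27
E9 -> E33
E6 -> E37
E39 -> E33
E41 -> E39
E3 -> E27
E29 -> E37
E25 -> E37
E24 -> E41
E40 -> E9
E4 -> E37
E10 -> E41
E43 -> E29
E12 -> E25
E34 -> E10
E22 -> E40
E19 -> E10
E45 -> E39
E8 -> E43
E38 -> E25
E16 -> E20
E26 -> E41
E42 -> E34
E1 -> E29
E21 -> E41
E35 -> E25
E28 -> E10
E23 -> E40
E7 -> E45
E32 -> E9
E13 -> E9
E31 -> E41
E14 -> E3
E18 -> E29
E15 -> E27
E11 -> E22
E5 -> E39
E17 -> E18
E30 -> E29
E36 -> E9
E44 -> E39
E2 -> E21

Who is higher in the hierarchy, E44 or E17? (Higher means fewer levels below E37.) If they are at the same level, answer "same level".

same level

Both E44 and E17 are 3 levels below E37.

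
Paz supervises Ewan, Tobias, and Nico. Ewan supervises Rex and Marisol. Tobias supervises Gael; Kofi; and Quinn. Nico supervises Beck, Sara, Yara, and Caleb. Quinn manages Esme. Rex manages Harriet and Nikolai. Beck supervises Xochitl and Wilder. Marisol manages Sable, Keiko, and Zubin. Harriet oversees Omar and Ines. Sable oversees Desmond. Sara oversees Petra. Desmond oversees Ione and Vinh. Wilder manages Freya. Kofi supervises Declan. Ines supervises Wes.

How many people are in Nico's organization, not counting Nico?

8

Nico directly manages Beck, Sara, Caleb, Yara. Under Beck: Xochitl, Wilder, Freya (3). Under Sara: Petra (1). Caleb has no reports. Yara has no reports. So Nico's organization is 4 direct reports plus everyone under them: 4 + 2 + 1 + 1 = 8.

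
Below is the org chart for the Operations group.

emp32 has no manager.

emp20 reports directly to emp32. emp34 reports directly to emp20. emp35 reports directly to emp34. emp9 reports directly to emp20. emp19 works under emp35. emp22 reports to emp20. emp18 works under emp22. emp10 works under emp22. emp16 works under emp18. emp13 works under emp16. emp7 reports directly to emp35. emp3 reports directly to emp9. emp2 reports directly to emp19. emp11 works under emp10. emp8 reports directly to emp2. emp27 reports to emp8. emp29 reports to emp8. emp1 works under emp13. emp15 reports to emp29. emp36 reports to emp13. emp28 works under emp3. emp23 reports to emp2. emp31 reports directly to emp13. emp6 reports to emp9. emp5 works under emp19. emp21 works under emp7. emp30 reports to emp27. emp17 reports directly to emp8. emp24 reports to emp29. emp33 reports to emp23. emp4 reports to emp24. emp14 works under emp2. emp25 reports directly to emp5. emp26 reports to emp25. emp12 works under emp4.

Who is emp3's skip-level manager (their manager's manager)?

emp3 reports to emp9, and emp9 reports to emp20. So emp3's skip-level manager is emp20.

emp20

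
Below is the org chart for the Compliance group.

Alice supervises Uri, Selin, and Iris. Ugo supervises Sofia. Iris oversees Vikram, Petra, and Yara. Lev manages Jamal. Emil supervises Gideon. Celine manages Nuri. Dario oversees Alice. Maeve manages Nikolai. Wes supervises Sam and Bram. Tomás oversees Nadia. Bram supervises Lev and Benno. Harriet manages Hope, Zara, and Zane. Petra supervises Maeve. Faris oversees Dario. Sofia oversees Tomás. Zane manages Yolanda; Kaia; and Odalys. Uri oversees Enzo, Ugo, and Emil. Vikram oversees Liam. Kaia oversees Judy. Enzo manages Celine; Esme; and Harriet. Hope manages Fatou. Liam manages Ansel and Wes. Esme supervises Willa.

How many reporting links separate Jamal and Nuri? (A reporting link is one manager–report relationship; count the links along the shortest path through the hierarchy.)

11

Jamal is 7 levels below Alice, and Nuri is 4 levels below Alice (their lowest common manager). The shortest path runs up from Jamal to Alice and back down to Nuri: 7 + 4 = 11 links.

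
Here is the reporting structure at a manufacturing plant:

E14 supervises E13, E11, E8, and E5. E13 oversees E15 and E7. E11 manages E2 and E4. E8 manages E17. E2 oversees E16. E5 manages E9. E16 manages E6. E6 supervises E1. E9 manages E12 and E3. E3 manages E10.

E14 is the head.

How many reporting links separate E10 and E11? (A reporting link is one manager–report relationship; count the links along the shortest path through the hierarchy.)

E10 is 4 levels below E14, and E11 is 1 level below E14 (their lowest common manager). The shortest path runs up from E10 to E14 and back down to E11: 4 + 1 = 5 links.

5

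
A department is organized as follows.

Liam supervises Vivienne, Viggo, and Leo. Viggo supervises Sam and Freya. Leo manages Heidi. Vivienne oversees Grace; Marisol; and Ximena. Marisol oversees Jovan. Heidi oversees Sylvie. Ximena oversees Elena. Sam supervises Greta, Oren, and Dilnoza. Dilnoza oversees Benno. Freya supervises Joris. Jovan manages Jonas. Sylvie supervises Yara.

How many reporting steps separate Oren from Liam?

Chain from Oren up to Liam: Oren → Sam → Viggo → Liam. That is 3 steps up, so Oren is 3 levels below Liam.

3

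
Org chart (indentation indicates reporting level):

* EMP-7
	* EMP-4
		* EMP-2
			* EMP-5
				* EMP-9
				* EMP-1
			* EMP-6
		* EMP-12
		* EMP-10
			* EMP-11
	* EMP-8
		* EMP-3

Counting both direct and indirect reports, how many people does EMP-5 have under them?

2

EMP-5 directly manages EMP-9, EMP-1. EMP-9 has no reports. EMP-1 has no reports. So EMP-5's organization is 2 direct reports plus everyone under them: 1 + 1 = 2.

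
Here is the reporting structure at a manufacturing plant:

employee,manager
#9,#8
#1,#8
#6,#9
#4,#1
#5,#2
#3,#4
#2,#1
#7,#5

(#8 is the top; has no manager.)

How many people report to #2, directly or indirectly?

#2 directly manages #5. Under #5: #7 (1). That's 2 in total.

2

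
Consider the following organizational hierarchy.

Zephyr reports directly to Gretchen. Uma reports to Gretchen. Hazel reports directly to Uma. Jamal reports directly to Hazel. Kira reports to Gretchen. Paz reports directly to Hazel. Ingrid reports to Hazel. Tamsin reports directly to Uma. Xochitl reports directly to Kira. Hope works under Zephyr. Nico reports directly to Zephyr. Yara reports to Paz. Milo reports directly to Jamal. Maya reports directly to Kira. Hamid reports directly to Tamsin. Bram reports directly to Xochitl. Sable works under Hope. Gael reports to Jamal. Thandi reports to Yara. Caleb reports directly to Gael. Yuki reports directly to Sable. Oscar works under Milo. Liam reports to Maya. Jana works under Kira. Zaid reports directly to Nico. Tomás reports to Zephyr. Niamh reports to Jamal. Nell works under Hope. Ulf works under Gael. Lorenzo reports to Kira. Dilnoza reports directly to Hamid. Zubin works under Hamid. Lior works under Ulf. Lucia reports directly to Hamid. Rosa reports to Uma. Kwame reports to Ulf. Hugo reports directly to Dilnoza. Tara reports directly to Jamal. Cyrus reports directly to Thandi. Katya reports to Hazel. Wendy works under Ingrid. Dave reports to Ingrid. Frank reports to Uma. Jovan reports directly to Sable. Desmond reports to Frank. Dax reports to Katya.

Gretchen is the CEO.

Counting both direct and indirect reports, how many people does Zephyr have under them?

Zephyr directly manages Hope, Nico, Tomás. Under Hope: Nell, Sable, Jovan, Yuki (4). Under Nico: Zaid (1). Tomás has no reports. So Zephyr's organization is 3 direct reports plus everyone under them: 5 + 2 + 1 = 8.

8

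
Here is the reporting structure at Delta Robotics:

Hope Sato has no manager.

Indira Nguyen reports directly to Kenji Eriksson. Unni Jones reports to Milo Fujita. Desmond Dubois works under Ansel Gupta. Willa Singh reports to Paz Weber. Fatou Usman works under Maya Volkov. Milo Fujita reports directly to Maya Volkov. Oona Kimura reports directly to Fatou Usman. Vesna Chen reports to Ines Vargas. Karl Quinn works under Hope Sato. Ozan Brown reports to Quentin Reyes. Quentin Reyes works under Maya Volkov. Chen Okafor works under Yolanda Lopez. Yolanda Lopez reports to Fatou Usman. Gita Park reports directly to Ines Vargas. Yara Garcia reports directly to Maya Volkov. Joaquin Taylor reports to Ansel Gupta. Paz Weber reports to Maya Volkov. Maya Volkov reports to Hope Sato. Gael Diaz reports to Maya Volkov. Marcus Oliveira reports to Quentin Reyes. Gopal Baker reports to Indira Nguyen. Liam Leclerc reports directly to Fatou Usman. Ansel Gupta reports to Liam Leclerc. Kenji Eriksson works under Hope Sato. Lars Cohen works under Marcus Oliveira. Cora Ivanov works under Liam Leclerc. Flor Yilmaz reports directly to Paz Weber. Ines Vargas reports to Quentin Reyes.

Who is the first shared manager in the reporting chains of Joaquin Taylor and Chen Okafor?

Fatou Usman

Joaquin Taylor's chain of managers is Ansel Gupta, Liam Leclerc, Fatou Usman, Maya Volkov, Hope Sato. Chen Okafor's chain of managers is Yolanda Lopez, Fatou Usman, Maya Volkov, Hope Sato. The first manager that appears in both chains is Fatou Usman.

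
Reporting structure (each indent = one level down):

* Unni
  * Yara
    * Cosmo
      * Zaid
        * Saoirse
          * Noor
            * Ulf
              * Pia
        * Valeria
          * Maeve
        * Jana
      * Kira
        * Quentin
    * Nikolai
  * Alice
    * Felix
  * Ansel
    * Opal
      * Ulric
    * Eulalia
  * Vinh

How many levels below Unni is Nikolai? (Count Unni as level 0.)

Chain from Nikolai up to Unni: Nikolai → Yara → Unni. That is 2 steps up, so Nikolai is 2 levels below Unni.

2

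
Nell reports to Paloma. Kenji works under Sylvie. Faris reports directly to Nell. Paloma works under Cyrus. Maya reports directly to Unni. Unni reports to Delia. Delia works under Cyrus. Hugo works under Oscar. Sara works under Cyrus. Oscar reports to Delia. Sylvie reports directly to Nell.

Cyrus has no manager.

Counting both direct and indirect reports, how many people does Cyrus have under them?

Cyrus directly manages Delia, Paloma, Sara. Under Delia: Unni, Maya, Oscar, Hugo (4). Under Paloma: Nell, Faris, Sylvie, Kenji (4). Sara has no reports. So Cyrus's organization is 3 direct reports plus everyone under them: 5 + 5 + 1 = 11.

11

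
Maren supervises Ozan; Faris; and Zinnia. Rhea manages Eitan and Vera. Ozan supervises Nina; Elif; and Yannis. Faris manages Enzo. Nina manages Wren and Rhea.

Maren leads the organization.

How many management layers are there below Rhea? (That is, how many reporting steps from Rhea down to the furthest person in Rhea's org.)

The longest chain under Rhea runs Rhea → Vera, which is 1 level below Rhea.

1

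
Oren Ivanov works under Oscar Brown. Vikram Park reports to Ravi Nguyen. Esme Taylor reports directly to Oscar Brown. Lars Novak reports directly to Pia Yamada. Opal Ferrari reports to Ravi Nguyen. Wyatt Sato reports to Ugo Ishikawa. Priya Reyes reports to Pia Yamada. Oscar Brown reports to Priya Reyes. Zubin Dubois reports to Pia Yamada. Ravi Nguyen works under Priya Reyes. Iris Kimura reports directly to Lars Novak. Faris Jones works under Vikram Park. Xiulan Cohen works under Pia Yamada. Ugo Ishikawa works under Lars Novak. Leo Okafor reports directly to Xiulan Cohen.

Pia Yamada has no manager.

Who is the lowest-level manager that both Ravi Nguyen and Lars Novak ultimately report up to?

Ravi Nguyen's chain of managers is Priya Reyes, Pia Yamada. Lars Novak's chain of managers is Pia Yamada. The first manager that appears in both chains is Pia Yamada.

Pia Yamada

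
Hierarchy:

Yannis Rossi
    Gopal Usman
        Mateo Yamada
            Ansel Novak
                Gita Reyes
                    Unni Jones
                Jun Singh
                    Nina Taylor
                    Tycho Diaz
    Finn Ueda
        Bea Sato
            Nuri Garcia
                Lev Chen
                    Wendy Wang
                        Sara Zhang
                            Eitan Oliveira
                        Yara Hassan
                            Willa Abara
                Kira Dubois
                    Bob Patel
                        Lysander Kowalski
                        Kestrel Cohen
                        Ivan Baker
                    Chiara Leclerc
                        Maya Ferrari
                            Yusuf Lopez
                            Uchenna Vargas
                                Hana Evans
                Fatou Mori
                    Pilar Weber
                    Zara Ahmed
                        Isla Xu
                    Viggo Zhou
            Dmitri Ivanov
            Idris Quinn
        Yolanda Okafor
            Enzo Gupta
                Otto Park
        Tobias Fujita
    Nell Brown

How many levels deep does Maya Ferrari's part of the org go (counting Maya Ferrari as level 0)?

2

The longest chain under Maya Ferrari runs Maya Ferrari → Uchenna Vargas → Hana Evans, which is 2 levels below Maya Ferrari.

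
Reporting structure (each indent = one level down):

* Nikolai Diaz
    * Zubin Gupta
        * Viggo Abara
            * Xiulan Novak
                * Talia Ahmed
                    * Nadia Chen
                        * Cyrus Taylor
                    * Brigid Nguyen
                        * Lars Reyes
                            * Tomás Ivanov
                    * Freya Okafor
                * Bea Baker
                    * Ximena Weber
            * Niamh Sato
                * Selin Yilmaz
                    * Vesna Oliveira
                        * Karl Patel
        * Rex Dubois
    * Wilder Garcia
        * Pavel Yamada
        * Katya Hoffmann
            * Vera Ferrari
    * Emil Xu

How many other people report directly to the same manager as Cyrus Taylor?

Cyrus Taylor reports to Nadia Chen, and Nadia Chen has no other direct reports. Cyrus Taylor has 0 peers.

0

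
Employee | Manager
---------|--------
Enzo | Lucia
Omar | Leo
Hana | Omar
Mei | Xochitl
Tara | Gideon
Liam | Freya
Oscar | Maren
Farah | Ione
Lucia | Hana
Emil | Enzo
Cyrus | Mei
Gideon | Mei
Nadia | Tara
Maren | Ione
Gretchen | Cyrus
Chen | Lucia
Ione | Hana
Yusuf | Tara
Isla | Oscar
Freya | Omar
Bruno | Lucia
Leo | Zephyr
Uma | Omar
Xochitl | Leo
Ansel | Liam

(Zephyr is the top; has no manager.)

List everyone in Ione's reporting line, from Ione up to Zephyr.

Ione -> Hana -> Omar -> Leo -> Zephyr

Ione reports to Hana. Hana reports to Omar. Omar reports to Leo. Leo reports to Zephyr. Zephyr is at the top.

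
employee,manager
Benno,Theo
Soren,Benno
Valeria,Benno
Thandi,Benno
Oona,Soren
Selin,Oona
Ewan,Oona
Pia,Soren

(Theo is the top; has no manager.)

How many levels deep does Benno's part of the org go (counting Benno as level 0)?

3

The longest chain under Benno runs Benno → Soren → Oona → Ewan, which is 3 levels below Benno.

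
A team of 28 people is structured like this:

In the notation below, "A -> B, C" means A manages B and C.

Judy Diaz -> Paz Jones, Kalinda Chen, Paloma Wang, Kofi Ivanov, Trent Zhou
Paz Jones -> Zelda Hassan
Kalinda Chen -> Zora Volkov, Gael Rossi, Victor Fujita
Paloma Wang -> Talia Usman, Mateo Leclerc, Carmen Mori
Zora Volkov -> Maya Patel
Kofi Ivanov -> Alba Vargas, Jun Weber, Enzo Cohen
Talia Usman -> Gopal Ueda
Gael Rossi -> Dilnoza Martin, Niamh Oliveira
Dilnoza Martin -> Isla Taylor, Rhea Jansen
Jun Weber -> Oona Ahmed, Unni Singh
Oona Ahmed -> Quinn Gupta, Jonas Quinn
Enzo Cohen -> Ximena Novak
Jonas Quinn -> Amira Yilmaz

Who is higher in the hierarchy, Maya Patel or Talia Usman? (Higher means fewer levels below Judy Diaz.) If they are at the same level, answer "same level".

Maya Patel is 3 levels below Judy Diaz; Talia Usman is 2. Talia Usman is higher.

Talia Usman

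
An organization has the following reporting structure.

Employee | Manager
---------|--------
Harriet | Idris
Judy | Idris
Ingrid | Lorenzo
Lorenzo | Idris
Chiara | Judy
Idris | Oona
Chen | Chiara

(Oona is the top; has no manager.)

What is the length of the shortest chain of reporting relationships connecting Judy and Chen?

Chen is in Judy's organization: the chain from Chen up to Judy is Chen → Chiara → Judy, which is 2 links.

2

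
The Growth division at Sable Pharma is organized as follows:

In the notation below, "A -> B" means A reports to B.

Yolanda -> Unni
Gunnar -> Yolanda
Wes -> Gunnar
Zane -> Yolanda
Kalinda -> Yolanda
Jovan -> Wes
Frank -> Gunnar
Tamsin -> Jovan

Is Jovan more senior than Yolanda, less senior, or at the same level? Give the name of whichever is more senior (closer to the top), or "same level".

Jovan is 4 levels below Unni; Yolanda is 1. Yolanda is higher.

Yolanda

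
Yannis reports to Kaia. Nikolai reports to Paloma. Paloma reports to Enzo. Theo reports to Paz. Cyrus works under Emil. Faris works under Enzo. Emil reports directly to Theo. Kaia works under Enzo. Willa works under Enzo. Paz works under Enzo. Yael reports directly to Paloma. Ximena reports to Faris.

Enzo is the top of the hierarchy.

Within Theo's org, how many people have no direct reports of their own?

1

The only person in Theo's organization with no one reporting to them is Cyrus. That is 1.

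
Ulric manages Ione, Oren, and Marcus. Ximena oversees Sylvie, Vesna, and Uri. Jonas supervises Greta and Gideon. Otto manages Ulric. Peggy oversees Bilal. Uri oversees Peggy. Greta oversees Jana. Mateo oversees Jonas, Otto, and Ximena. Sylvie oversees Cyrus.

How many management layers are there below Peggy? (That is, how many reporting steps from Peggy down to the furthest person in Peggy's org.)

The longest chain under Peggy runs Peggy → Bilal, which is 1 level below Peggy.

1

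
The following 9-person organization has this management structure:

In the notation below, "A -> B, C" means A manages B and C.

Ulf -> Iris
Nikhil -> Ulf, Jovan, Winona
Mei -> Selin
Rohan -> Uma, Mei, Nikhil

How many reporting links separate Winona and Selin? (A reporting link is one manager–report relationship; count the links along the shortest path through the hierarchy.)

Winona is 2 levels below Rohan, and Selin is 2 levels below Rohan (their lowest common manager). The shortest path runs up from Winona to Rohan and back down to Selin: 2 + 2 = 4 links.

4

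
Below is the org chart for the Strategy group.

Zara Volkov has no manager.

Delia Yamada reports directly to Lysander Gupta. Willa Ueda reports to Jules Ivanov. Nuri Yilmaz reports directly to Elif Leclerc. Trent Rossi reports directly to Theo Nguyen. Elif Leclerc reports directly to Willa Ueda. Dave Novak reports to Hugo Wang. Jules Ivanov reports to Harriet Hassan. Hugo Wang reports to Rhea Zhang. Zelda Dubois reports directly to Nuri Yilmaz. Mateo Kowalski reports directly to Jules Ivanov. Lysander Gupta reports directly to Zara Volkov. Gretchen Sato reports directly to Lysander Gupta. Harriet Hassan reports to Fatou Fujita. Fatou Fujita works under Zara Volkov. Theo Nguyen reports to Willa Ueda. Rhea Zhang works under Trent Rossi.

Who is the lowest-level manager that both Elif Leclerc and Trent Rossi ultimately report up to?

Willa Ueda

Elif Leclerc's chain of managers is Willa Ueda, Jules Ivanov, Harriet Hassan, Fatou Fujita, Zara Volkov. Trent Rossi's chain of managers is Theo Nguyen, Willa Ueda, Jules Ivanov, Harriet Hassan, Fatou Fujita, Zara Volkov. The first manager that appears in both chains is Willa Ueda.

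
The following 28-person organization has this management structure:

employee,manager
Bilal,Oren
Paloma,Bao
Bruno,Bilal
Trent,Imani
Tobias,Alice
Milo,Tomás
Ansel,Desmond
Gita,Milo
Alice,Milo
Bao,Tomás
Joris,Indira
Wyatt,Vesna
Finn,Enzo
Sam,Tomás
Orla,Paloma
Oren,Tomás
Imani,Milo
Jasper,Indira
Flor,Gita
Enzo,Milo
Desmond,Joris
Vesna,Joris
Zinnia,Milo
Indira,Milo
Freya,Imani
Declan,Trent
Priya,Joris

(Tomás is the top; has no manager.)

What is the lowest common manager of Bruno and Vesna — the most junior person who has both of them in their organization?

Bruno's chain of managers is Bilal, Oren, Tomás. Vesna's chain of managers is Joris, Indira, Milo, Tomás. The first manager that appears in both chains is Tomás.

Tomás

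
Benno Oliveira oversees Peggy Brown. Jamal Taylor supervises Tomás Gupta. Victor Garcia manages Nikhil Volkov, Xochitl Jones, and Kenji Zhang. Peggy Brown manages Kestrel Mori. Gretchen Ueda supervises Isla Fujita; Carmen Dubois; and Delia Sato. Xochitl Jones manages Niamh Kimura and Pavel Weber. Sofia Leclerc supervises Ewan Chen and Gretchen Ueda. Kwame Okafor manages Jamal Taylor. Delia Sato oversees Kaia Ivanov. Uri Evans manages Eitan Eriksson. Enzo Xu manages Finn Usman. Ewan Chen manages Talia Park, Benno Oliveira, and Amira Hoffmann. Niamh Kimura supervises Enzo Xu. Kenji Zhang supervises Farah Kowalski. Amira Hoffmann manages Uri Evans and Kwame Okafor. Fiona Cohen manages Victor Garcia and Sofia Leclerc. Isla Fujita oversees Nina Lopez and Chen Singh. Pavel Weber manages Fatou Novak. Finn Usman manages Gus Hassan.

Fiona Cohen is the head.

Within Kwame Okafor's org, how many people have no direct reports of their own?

The only person in Kwame Okafor's organization with no one reporting to them is Tomás Gupta. That is 1.

1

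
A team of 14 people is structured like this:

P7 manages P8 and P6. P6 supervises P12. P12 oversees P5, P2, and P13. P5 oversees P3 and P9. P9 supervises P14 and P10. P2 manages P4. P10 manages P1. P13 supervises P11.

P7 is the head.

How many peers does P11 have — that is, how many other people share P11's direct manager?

0

P11 reports to P13, and P13 has no other direct reports. P11 has 0 peers.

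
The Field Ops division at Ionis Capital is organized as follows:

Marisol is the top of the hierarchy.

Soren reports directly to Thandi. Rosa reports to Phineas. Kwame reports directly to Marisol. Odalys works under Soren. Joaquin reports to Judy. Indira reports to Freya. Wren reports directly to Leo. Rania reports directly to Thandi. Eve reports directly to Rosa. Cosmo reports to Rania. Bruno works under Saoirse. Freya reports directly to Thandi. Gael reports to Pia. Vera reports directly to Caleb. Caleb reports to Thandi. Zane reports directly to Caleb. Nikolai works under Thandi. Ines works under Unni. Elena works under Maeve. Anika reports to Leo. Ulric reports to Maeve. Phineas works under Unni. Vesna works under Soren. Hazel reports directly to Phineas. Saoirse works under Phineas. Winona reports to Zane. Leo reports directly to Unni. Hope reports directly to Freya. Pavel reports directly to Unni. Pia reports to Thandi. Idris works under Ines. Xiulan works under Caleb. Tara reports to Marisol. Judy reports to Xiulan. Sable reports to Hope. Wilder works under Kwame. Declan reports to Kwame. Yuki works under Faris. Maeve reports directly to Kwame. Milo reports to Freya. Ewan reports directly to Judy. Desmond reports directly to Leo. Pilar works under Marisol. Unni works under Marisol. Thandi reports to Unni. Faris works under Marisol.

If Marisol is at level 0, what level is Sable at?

Chain from Sable up to Marisol: Sable → Hope → Freya → Thandi → Unni → Marisol. That is 5 steps up, so Sable is 5 levels below Marisol.

5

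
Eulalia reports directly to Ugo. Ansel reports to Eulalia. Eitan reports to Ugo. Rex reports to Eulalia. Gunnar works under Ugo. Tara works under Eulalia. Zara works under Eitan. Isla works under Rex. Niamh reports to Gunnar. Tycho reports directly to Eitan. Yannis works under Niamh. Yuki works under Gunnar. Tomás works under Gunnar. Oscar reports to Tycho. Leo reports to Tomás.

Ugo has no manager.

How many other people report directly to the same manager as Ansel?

Ansel reports to Eulalia. Eulalia's other direct reports are Rex, Tara — 2 peers.

2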